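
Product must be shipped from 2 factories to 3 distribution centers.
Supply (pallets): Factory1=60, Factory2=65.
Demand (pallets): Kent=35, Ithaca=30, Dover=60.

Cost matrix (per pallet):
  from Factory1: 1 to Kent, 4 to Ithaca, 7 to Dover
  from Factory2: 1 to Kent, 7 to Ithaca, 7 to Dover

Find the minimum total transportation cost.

575

Optimal allocation:
  Factory1 to Kent: 30 × 1 = 30
  Factory1 to Ithaca: 30 × 4 = 120
  Factory2 to Kent: 5 × 1 = 5
  Factory2 to Dover: 60 × 7 = 420
Total = 30 + 120 + 5 + 420 = 575.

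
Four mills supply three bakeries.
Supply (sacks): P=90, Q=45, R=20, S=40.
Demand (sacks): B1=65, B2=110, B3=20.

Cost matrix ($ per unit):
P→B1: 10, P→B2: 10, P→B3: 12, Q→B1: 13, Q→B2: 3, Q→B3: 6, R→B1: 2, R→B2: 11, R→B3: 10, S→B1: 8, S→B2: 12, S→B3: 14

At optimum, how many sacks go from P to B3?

20

Solving gives:
  P–B1: 5 sacks
  P–B2: 65 sacks
  P–B3: 20 sacks
  Q–B2: 45 sacks
  R–B1: 20 sacks
  S–B1: 40 sacks
Total cost = $1435.
So P→B3 carries 20 sacks.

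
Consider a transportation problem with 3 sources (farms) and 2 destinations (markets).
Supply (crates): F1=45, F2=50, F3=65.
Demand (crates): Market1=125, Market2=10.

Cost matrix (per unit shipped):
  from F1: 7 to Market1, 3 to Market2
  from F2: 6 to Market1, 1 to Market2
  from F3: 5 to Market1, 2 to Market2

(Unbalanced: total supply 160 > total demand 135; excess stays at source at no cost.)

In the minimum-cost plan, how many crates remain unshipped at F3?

An optimal plan:
  F1→Market1: 20 × 7 = 140
  F2→Market1: 40 × 6 = 240
  F2→Market2: 10 × 1 = 10
  F3→Market1: 65 × 5 = 325
Total cost = 715.
F3 ships 65 of its 65, leaving 0.

0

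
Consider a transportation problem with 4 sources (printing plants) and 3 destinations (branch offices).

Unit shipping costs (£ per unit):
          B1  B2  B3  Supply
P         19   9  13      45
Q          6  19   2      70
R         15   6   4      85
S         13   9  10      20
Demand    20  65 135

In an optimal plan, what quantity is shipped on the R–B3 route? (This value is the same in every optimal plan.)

85

Optimal shipments:
  P–B2: 45 × £9 = £405
  Q–B1: 20 × £6 = £120
  Q–B3: 50 × £2 = £100
  R–B3: 85 × £4 = £340
  S–B2: 20 × £9 = £180
Total cost = £1145.
So R→B3 carries 85 boxes.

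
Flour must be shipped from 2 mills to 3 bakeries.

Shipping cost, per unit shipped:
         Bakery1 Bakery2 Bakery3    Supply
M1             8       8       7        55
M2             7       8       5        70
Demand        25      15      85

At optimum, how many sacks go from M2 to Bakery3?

The minimum-cost plan:
  M1–Bakery1: 25 × 8 = 200
  M1–Bakery2: 15 × 8 = 120
  M1–Bakery3: 15 × 7 = 105
  M2–Bakery3: 70 × 5 = 350
Total cost = 775.
So M2→Bakery3 carries 70 sacks.

70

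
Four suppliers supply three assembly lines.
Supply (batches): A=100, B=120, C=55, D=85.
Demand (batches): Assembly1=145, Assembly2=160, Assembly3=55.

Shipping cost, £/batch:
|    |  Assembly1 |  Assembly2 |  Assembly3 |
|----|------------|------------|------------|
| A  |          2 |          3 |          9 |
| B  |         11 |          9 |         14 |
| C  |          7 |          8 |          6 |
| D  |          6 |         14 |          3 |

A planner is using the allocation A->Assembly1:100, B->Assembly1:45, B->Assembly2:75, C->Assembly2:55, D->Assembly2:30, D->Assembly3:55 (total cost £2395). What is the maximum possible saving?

345

Current plan cost = 100·2 + 45·11 + 75·9 + 55·8 + 30·14 + 55·3 = £2395.
Optimal plan:
  A to Assembly1: 60 × £2 = £120
  A to Assembly2: 40 × £3 = £120
  B to Assembly2: 120 × £9 = £1080
  C to Assembly1: 55 × £7 = £385
  D to Assembly1: 30 × £6 = £180
  D to Assembly3: 55 × £3 = £165
Optimal cost = £2050.
Saving = 2395 − 2050 = £345.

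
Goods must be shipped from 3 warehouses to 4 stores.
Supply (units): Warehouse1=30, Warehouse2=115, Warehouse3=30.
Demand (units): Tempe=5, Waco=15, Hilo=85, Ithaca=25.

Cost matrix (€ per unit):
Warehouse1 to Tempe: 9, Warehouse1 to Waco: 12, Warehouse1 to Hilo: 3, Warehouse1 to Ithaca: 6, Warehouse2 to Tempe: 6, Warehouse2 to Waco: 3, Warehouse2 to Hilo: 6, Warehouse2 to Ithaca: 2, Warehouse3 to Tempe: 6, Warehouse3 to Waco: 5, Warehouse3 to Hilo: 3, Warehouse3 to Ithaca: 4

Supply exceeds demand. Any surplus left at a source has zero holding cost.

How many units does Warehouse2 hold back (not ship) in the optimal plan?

Minimum-cost shipments:
  Warehouse1->Hilo: 30 × €3 = €90
  Warehouse2->Tempe: 5 × €6 = €30
  Warehouse2->Waco: 15 × €3 = €45
  Warehouse2->Hilo: 25 × €6 = €150
  Warehouse2->Ithaca: 25 × €2 = €50
  Warehouse3->Hilo: 30 × €3 = €90
Total cost = €455.
Warehouse2 ships 70 of its 115, leaving 45.

45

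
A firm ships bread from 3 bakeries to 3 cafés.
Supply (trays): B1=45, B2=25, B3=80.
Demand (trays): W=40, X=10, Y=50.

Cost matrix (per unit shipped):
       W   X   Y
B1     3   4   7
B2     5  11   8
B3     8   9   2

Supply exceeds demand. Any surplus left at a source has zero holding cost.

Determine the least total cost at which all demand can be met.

An optimal shipping plan:
  B1→W: 35 trays
  B1→X: 10 trays
  B2→W: 5 trays
  B3→Y: 50 trays
Total cost = 270.

270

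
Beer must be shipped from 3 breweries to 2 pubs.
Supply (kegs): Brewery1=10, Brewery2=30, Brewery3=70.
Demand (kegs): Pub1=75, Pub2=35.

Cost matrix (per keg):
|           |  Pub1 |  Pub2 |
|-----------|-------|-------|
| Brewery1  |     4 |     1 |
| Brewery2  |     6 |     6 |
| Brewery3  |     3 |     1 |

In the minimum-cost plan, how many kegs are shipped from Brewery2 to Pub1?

The minimum-cost plan:
  Brewery1 to Pub2: 10 × 1 = 10
  Brewery2 to Pub1: 30 × 6 = 180
  Brewery3 to Pub1: 45 × 3 = 135
  Brewery3 to Pub2: 25 × 1 = 25
Total cost = 350.
So Brewery2→Pub1 carries 30 kegs.

30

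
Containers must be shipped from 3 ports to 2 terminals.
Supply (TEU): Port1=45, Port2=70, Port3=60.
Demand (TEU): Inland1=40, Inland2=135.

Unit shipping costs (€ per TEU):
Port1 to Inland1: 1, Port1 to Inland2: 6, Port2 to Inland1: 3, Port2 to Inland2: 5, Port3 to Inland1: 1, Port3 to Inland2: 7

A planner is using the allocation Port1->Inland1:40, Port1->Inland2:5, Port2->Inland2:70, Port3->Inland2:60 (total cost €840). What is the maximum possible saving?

Current plan cost = 40·1 + 5·6 + 70·5 + 60·7 = €840.
Optimal plan:
  Port1–Inland2: 45 × €6 = €270
  Port2–Inland2: 70 × €5 = €350
  Port3–Inland1: 40 × €1 = €40
  Port3–Inland2: 20 × €7 = €140
Optimal cost = €800.
Saving = 840 − 800 = €40.

40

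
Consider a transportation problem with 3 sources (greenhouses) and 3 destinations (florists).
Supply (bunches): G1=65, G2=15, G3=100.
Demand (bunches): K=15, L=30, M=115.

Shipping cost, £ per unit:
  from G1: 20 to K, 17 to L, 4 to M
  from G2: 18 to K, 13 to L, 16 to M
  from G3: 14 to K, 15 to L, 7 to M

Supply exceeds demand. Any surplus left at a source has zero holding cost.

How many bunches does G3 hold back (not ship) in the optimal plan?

20

Minimum-cost shipments:
  G1–M: 65 × £4 = £260
  G2–L: 15 × £13 = £195
  G3–K: 15 × £14 = £210
  G3–L: 15 × £15 = £225
  G3–M: 50 × £7 = £350
Total cost = £1240.
G3 ships 80 of its 100, leaving 20.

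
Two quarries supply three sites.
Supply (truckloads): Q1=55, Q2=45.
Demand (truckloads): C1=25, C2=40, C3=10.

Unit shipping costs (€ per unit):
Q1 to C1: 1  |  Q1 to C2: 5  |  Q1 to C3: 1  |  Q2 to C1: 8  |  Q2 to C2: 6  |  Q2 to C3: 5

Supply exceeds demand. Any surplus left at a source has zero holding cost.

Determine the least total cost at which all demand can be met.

255

A cheapest plan:
  Q1->C1: 25 × €1 = €25
  Q1->C2: 20 × €5 = €100
  Q1->C3: 10 × €1 = €10
  Q2->C2: 20 × €6 = €120
Total = 25 + 100 + 10 + 120 = €255.
(Supply check: Q1 ships 55; Q2 ships 20.)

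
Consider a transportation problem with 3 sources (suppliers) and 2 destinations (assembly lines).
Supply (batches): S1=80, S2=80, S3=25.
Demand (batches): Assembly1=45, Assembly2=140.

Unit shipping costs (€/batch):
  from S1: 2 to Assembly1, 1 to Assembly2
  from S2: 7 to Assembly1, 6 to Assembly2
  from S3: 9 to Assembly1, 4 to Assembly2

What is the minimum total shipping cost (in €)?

A cheapest plan:
  S1 to Assembly1: 45 batches
  S1 to Assembly2: 35 batches
  S2 to Assembly2: 80 batches
  S3 to Assembly2: 25 batches
Total cost = €705.
(Supply check: S1 ships 80; S2 ships 80; S3 ships 25.)

705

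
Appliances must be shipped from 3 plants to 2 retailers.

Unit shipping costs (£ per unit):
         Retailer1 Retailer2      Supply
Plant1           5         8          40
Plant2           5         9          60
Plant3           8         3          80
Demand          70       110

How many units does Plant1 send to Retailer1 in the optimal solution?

The minimum-cost plan:
  Plant1–Retailer1: 10 × £5 = £50
  Plant1–Retailer2: 30 × £8 = £240
  Plant2–Retailer1: 60 × £5 = £300
  Plant3–Retailer2: 80 × £3 = £240
Total cost = £830.
So Plant1→Retailer1 carries 10 units.

10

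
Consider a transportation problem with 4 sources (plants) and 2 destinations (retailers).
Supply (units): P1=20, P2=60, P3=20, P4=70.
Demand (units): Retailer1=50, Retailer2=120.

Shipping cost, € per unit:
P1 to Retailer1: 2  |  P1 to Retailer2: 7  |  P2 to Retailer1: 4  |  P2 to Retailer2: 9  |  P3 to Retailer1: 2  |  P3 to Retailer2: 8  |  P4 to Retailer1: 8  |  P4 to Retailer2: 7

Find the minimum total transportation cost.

Optimal allocation:
  P1 to Retailer2: 20 × €7 = €140
  P2 to Retailer1: 30 × €4 = €120
  P2 to Retailer2: 30 × €9 = €270
  P3 to Retailer1: 20 × €2 = €40
  P4 to Retailer2: 70 × €7 = €490
Total = 140 + 120 + 270 + 40 + 490 = €1060.

1060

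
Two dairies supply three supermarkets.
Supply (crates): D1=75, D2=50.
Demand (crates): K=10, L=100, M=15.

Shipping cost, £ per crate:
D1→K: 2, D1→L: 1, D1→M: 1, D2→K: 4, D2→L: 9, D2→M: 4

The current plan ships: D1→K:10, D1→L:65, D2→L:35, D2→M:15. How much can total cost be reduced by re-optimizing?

60

Current plan cost = 10·2 + 65·1 + 35·9 + 15·4 = £460.
Optimal plan:
  D1–L: 75 × £1 = £75
  D2–K: 10 × £4 = £40
  D2–L: 25 × £9 = £225
  D2–M: 15 × £4 = £60
Optimal cost = £400.
Saving = 460 − 400 = £60.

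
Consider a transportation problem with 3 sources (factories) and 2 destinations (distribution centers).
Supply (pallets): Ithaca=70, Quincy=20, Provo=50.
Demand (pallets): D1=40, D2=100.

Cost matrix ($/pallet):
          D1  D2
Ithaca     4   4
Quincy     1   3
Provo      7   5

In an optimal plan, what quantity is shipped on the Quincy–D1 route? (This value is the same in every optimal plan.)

20

Solving gives:
  Ithaca to D1: 20 pallets
  Ithaca to D2: 50 pallets
  Quincy to D1: 20 pallets
  Provo to D2: 50 pallets
Total cost = $550.
So Quincy→D1 carries 20 pallets.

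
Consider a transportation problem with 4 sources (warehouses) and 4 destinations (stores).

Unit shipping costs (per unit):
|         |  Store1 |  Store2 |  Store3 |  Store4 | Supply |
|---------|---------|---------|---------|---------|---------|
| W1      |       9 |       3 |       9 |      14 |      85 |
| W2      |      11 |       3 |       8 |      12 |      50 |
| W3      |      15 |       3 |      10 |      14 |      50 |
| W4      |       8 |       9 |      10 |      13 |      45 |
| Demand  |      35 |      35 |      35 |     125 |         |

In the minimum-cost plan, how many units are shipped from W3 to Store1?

Solving gives:
  W1–Store3: 35 × 9 = 315
  W1–Store4: 50 × 14 = 700
  W2–Store4: 50 × 12 = 600
  W3–Store2: 35 × 3 = 105
  W3–Store4: 15 × 14 = 210
  W4–Store1: 35 × 8 = 280
  W4–Store4: 10 × 13 = 130
Total cost = 2340.
The route W3→Store1 is not used.

0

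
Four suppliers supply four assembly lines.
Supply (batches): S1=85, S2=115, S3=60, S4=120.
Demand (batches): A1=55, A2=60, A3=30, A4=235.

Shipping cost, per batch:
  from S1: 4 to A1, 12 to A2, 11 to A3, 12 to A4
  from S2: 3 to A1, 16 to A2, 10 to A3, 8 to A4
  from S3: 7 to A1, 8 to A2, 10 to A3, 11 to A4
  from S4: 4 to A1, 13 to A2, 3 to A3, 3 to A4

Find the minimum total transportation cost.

2310

A cheapest plan:
  S1->A1: 55 × 4 = 220
  S1->A3: 30 × 11 = 330
  S2->A4: 115 × 8 = 920
  S3->A2: 60 × 8 = 480
  S4->A4: 120 × 3 = 360
Total = 220 + 330 + 920 + 480 + 360 = 2310.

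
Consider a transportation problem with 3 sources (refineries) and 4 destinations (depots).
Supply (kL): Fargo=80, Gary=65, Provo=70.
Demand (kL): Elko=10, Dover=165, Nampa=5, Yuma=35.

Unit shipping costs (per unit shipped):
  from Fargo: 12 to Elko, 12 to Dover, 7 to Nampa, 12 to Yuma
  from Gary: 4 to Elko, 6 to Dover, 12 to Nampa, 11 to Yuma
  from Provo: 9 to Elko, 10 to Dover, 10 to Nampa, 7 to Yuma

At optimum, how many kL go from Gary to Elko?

Optimal shipments:
  Fargo–Dover: 75 kL
  Fargo–Nampa: 5 kL
  Gary–Elko: 10 kL
  Gary–Dover: 55 kL
  Provo–Dover: 35 kL
  Provo–Yuma: 35 kL
Total cost = 1900.
So Gary→Elko carries 10 kL.

10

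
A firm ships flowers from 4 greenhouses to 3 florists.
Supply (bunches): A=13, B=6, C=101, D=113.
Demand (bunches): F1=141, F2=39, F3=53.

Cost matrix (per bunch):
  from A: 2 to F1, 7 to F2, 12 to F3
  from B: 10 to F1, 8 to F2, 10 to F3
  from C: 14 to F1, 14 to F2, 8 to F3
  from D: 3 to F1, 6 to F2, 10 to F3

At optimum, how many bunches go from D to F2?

The minimum-cost plan:
  A->F1: 13 × 2 = 26
  B->F2: 6 × 8 = 48
  C->F1: 15 × 14 = 210
  C->F2: 33 × 14 = 462
  C->F3: 53 × 8 = 424
  D->F1: 113 × 3 = 339
Total cost = 1509.
The route D→F2 is not used.

0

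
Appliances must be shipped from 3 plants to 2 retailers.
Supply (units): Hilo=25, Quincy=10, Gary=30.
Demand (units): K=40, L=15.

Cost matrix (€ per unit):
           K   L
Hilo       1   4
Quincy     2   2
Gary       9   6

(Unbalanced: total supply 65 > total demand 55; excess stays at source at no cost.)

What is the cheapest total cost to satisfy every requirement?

180

One minimum-cost allocation:
  Hilo to K: 25 × €1 = €25
  Quincy to K: 10 × €2 = €20
  Gary to K: 5 × €9 = €45
  Gary to L: 15 × €6 = €90
Total = 25 + 20 + 45 + 90 = €180.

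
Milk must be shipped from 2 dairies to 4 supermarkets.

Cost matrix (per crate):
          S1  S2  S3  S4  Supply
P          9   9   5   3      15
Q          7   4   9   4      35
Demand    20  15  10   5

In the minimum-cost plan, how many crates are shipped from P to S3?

Optimal shipments:
  P–S3: 10 × 5 = 50
  P–S4: 5 × 3 = 15
  Q–S1: 20 × 7 = 140
  Q–S2: 15 × 4 = 60
Total cost = 265.
So P→S3 carries 10 crates.

10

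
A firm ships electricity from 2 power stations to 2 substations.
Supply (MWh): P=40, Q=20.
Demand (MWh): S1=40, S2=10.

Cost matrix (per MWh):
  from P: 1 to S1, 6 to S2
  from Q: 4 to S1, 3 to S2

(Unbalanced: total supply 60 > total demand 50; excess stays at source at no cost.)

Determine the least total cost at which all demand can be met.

One minimum-cost allocation:
  P->S1: 40 × 1 = 40
  Q->S2: 10 × 3 = 30
Total = 40 + 30 = 70.

70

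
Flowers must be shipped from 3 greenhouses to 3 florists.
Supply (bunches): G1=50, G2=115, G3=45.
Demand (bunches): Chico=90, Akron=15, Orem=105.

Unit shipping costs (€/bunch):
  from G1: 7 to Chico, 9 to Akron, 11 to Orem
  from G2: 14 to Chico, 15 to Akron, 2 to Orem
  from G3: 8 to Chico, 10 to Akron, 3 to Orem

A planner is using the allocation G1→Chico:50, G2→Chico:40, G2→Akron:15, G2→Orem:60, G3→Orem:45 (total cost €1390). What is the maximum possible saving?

310

Current plan cost = 50·7 + 40·14 + 15·15 + 60·2 + 45·3 = €1390.
Optimal plan:
  G1→Chico: 45 × €7 = €315
  G1→Akron: 5 × €9 = €45
  G2→Akron: 10 × €15 = €150
  G2→Orem: 105 × €2 = €210
  G3→Chico: 45 × €8 = €360
Optimal cost = €1080.
Saving = 1390 − 1080 = €310.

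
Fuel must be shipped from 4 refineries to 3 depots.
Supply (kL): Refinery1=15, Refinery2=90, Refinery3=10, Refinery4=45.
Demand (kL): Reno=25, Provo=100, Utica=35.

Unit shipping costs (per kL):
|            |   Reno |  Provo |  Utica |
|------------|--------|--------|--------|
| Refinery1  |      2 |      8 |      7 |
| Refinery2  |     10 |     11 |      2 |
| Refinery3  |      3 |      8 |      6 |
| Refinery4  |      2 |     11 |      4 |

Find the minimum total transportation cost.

1145

An optimal shipping plan:
  Refinery1→Provo: 15 kL
  Refinery2→Provo: 55 kL
  Refinery2→Utica: 35 kL
  Refinery3→Provo: 10 kL
  Refinery4→Reno: 25 kL
  Refinery4→Provo: 20 kL
Total cost = 1145.
(Supply check: Refinery1 ships 15; Refinery2 ships 90; Refinery3 ships 10; Refinery4 ships 45.)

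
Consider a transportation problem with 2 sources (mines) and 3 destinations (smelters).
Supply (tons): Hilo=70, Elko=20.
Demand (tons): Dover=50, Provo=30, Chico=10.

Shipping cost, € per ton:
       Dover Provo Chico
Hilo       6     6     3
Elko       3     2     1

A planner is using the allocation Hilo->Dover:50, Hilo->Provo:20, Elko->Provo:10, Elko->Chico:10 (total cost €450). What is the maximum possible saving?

20

Current plan cost = 50·6 + 20·6 + 10·2 + 10·1 = €450.
Optimal plan:
  Hilo→Dover: 50 × €6 = €300
  Hilo→Provo: 10 × €6 = €60
  Hilo→Chico: 10 × €3 = €30
  Elko→Provo: 20 × €2 = €40
Optimal cost = €430.
Saving = 450 − 430 = €20.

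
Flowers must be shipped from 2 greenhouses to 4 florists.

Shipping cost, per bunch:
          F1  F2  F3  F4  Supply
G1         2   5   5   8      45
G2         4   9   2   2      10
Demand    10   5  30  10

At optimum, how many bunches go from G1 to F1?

Optimal shipments:
  G1 to F1: 10 × 2 = 20
  G1 to F2: 5 × 5 = 25
  G1 to F3: 30 × 5 = 150
  G2 to F4: 10 × 2 = 20
Total cost = 215.
So G1→F1 carries 10 bunches.

10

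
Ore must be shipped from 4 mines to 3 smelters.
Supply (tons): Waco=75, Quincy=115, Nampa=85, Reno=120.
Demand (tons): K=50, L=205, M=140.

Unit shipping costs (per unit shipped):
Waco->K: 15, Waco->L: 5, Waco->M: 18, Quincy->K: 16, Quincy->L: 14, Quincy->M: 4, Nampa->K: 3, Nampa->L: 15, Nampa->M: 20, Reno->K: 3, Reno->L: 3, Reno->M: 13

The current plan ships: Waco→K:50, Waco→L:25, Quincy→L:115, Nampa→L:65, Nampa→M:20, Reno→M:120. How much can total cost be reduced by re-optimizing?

Current plan cost = 50·15 + 25·5 + 115·14 + 65·15 + 20·20 + 120·13 = 5420.
Optimal plan:
  Waco→L: 75 × 5 = 375
  Quincy→M: 115 × 4 = 460
  Nampa→K: 50 × 3 = 150
  Nampa→L: 10 × 15 = 150
  Nampa→M: 25 × 20 = 500
  Reno→L: 120 × 3 = 360
Optimal cost = 1995.
Saving = 5420 − 1995 = 3425.

3425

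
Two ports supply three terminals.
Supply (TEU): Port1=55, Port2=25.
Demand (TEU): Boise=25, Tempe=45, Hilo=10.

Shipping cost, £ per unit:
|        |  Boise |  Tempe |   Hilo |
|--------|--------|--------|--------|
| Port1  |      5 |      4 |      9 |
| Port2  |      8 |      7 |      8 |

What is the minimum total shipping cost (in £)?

430

Optimal allocation:
  Port1→Boise: 25 × £5 = £125
  Port1→Tempe: 30 × £4 = £120
  Port2→Tempe: 15 × £7 = £105
  Port2→Hilo: 10 × £8 = £80
Total = 125 + 120 + 105 + 80 = £430.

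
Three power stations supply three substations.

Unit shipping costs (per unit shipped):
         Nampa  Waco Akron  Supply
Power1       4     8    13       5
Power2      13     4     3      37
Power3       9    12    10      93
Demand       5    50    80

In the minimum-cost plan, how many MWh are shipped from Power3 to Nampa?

0

Solving gives:
  Power1->Nampa: 5 MWh
  Power2->Waco: 37 MWh
  Power3->Waco: 13 MWh
  Power3->Akron: 80 MWh
Total cost = 1124.
The route Power3→Nampa is not used.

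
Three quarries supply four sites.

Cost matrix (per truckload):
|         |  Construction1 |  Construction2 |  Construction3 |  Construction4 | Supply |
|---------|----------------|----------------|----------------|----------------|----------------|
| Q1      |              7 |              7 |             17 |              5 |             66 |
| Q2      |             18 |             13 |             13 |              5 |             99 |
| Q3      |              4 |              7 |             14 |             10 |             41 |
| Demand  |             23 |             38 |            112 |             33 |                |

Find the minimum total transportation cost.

1992

An optimal shipping plan:
  Q1->Construction2: 33 × 7 = 231
  Q1->Construction4: 33 × 5 = 165
  Q2->Construction3: 99 × 13 = 1287
  Q3->Construction1: 23 × 4 = 92
  Q3->Construction2: 5 × 7 = 35
  Q3->Construction3: 13 × 14 = 182
Total = 231 + 165 + 1287 + 92 + 35 + 182 = 1992.
(Supply check: Q1 ships 66; Q2 ships 99; Q3 ships 41.)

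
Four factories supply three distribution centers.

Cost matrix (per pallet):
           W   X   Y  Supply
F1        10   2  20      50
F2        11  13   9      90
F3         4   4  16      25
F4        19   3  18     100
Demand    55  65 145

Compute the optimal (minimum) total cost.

2375

An optimal shipping plan:
  F1–W: 30 pallets
  F1–X: 20 pallets
  F2–Y: 90 pallets
  F3–W: 25 pallets
  F4–X: 45 pallets
  F4–Y: 55 pallets
Total cost = 2375.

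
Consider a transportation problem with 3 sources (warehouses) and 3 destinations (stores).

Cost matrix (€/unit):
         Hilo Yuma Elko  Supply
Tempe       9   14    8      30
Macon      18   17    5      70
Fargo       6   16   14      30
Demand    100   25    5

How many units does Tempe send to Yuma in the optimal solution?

0

The minimum-cost plan:
  Tempe→Hilo: 30 units
  Macon→Hilo: 40 units
  Macon→Yuma: 25 units
  Macon→Elko: 5 units
  Fargo→Hilo: 30 units
Total cost = €1620.
The route Tempe→Yuma is not used.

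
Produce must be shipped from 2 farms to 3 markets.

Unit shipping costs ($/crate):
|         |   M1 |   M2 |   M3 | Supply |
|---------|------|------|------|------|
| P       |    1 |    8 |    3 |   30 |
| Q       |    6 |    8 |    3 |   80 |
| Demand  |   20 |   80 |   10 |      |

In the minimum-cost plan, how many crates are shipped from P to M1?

20

Solving gives:
  P–M1: 20 × $1 = $20
  P–M3: 10 × $3 = $30
  Q–M2: 80 × $8 = $640
Total cost = $690.
So P→M1 carries 20 crates.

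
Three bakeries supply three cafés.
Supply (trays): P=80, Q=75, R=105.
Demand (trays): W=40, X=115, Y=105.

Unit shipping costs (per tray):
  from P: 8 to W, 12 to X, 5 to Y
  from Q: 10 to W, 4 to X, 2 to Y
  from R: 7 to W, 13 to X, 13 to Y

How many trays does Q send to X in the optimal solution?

50

Solving gives:
  P->Y: 80 × 5 = 400
  Q->X: 50 × 4 = 200
  Q->Y: 25 × 2 = 50
  R->W: 40 × 7 = 280
  R->X: 65 × 13 = 845
Total cost = 1775.
So Q→X carries 50 trays.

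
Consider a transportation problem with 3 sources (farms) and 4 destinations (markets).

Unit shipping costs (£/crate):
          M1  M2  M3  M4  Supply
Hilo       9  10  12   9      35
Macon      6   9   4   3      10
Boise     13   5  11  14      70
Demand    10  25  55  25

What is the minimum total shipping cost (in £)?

975

Optimal allocation:
  Hilo→M1: 10 × £9 = £90
  Hilo→M4: 25 × £9 = £225
  Macon→M3: 10 × £4 = £40
  Boise→M2: 25 × £5 = £125
  Boise→M3: 45 × £11 = £495
Total = 90 + 225 + 40 + 125 + 495 = £975.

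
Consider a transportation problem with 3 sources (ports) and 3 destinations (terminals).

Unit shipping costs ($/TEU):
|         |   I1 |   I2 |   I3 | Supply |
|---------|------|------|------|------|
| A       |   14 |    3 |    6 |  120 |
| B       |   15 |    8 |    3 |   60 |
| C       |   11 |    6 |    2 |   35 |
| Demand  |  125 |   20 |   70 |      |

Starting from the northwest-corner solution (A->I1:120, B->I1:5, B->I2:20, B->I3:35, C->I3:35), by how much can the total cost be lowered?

Current plan cost = 120·14 + 5·15 + 20·8 + 35·3 + 35·2 = $2090.
Optimal plan:
  A→I1: 100 × $14 = $1400
  A→I2: 20 × $3 = $60
  B→I3: 60 × $3 = $180
  C→I1: 25 × $11 = $275
  C→I3: 10 × $2 = $20
Optimal cost = $1935.
Saving = 2090 − 1935 = $155.

155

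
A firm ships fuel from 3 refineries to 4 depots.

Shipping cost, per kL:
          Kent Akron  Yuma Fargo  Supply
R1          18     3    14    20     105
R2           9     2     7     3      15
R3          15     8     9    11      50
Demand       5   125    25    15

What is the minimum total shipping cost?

A cheapest plan:
  R1 to Akron: 105 kL
  R2 to Fargo: 15 kL
  R3 to Kent: 5 kL
  R3 to Akron: 20 kL
  R3 to Yuma: 25 kL
Total cost = 820.

820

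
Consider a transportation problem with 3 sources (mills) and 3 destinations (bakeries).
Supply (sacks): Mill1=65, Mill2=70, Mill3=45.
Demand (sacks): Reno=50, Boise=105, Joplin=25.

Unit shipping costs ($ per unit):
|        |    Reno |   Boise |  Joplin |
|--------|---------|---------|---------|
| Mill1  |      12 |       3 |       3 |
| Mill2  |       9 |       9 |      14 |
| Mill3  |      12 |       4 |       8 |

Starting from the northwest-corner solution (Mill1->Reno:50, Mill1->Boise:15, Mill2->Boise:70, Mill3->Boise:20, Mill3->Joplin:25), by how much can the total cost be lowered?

Current plan cost = 50·12 + 15·3 + 70·9 + 20·4 + 25·8 = $1555.
Optimal plan:
  Mill1–Boise: 40 × $3 = $120
  Mill1–Joplin: 25 × $3 = $75
  Mill2–Reno: 50 × $9 = $450
  Mill2–Boise: 20 × $9 = $180
  Mill3–Boise: 45 × $4 = $180
Optimal cost = $1005.
Saving = 1555 − 1005 = $550.

550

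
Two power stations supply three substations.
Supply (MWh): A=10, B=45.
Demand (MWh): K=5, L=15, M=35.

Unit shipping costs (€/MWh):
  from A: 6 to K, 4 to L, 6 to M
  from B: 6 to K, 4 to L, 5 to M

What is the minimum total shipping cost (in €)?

265

One minimum-cost allocation:
  A to L: 10 × €4 = €40
  B to K: 5 × €6 = €30
  B to L: 5 × €4 = €20
  B to M: 35 × €5 = €175
Total = 40 + 30 + 20 + 175 = €265.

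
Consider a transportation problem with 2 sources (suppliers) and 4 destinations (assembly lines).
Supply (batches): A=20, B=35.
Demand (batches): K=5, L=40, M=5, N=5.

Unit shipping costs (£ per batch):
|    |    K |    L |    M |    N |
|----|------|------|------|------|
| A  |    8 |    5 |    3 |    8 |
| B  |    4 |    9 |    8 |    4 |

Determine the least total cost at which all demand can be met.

One minimum-cost allocation:
  A→L: 15 × £5 = £75
  A→M: 5 × £3 = £15
  B→K: 5 × £4 = £20
  B→L: 25 × £9 = £225
  B→N: 5 × £4 = £20
Total = 75 + 15 + 20 + 225 + 20 = £355.
(Supply check: A ships 20; B ships 35.)

355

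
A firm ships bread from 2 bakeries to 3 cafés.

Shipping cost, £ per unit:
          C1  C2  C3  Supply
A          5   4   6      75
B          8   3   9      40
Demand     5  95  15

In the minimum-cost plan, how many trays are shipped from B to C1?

The minimum-cost plan:
  A to C1: 5 × £5 = £25
  A to C2: 55 × £4 = £220
  A to C3: 15 × £6 = £90
  B to C2: 40 × £3 = £120
Total cost = £455.
The route B→C1 is not used.

0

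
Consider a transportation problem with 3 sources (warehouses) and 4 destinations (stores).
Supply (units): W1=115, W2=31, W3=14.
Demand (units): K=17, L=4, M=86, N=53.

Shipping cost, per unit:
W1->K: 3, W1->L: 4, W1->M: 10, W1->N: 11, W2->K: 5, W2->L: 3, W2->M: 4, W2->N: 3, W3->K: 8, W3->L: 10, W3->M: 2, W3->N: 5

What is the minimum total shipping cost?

Optimal allocation:
  W1->K: 17 units
  W1->L: 4 units
  W1->M: 72 units
  W1->N: 22 units
  W2->N: 31 units
  W3->M: 14 units
Total cost = 1150.

1150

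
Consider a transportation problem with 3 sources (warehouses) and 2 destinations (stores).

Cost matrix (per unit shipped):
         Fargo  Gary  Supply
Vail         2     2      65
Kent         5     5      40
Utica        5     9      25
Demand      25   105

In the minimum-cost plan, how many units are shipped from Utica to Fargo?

Solving gives:
  Vail to Gary: 65 units
  Kent to Gary: 40 units
  Utica to Fargo: 25 units
Total cost = 455.
So Utica→Fargo carries 25 units.

25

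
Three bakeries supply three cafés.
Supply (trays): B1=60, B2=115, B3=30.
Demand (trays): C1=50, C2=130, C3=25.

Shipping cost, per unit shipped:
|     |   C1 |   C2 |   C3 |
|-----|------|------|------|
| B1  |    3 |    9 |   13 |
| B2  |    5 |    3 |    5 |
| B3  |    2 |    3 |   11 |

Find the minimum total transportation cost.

Optimal allocation:
  B1->C1: 50 × 3 = 150
  B1->C2: 10 × 9 = 90
  B2->C2: 90 × 3 = 270
  B2->C3: 25 × 5 = 125
  B3->C2: 30 × 3 = 90
Total = 150 + 90 + 270 + 125 + 90 = 725.

725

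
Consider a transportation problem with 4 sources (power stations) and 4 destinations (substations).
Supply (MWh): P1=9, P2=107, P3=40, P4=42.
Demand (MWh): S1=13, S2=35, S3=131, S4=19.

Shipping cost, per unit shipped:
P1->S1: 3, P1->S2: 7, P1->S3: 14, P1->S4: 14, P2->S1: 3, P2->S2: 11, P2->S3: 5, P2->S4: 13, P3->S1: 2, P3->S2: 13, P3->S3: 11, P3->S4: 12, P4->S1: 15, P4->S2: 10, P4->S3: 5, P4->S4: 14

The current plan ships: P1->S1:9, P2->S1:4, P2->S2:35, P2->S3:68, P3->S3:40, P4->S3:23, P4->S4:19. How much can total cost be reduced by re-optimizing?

Current plan cost = 9·3 + 4·3 + 35·11 + 68·5 + 40·11 + 23·5 + 19·14 = 1585.
Optimal plan:
  P1→S2: 9 MWh
  P2→S3: 107 MWh
  P3→S1: 13 MWh
  P3→S2: 8 MWh
  P3→S4: 19 MWh
  P4→S2: 18 MWh
  P4→S3: 24 MWh
Optimal cost = 1256.
Saving = 1585 − 1256 = 329.

329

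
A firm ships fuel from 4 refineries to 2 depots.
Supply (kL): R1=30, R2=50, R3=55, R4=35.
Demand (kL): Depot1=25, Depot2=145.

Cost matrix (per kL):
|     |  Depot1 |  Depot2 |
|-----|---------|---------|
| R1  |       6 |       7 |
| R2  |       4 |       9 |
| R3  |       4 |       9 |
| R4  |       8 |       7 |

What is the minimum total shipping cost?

A cheapest plan:
  R1->Depot2: 30 × 7 = 210
  R2->Depot2: 50 × 9 = 450
  R3->Depot1: 25 × 4 = 100
  R3->Depot2: 30 × 9 = 270
  R4->Depot2: 35 × 7 = 245
Total = 210 + 450 + 100 + 270 + 245 = 1275.

1275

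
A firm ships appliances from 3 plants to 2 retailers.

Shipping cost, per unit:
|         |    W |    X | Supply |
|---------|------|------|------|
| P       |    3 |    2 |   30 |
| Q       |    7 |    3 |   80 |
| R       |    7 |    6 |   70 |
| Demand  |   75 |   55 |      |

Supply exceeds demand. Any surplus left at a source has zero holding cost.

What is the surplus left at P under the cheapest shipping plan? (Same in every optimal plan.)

0

An optimal plan:
  P->W: 30 × 3 = 90
  Q->X: 55 × 3 = 165
  R->W: 45 × 7 = 315
Total cost = 570.
P ships 30 of its 30, leaving 0.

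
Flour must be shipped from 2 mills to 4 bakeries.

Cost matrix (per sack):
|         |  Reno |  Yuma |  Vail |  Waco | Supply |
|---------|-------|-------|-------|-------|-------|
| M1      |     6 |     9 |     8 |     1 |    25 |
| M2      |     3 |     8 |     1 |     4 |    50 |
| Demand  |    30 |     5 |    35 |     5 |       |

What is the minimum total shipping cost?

Optimal allocation:
  M1 to Reno: 15 × 6 = 90
  M1 to Yuma: 5 × 9 = 45
  M1 to Waco: 5 × 1 = 5
  M2 to Reno: 15 × 3 = 45
  M2 to Vail: 35 × 1 = 35
Total = 90 + 45 + 5 + 45 + 35 = 220.

220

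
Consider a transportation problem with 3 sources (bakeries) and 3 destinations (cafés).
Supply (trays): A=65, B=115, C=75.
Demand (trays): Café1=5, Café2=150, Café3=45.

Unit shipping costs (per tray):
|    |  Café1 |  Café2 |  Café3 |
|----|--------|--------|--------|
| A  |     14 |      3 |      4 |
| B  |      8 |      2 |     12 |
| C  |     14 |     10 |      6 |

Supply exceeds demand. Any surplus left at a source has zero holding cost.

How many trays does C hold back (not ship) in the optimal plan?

55

An optimal plan:
  A→Café2: 40 × 3 = 120
  A→Café3: 25 × 4 = 100
  B→Café1: 5 × 8 = 40
  B→Café2: 110 × 2 = 220
  C→Café3: 20 × 6 = 120
Total cost = 600.
C ships 20 of its 75, leaving 55.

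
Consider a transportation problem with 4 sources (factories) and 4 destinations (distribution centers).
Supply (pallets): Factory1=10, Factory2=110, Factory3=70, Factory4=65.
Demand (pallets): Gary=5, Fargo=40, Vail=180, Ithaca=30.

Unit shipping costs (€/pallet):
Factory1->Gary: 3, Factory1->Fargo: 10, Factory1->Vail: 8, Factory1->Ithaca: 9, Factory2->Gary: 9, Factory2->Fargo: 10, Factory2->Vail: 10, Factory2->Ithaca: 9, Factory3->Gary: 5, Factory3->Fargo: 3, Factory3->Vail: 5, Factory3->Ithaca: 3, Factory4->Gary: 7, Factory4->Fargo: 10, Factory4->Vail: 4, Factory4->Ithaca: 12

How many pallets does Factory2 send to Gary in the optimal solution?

0

Solving gives:
  Factory1->Gary: 5 × €3 = €15
  Factory1->Vail: 5 × €8 = €40
  Factory2->Vail: 110 × €10 = €1100
  Factory3->Fargo: 40 × €3 = €120
  Factory3->Ithaca: 30 × €3 = €90
  Factory4->Vail: 65 × €4 = €260
Total cost = €1625.
The route Factory2→Gary is not used.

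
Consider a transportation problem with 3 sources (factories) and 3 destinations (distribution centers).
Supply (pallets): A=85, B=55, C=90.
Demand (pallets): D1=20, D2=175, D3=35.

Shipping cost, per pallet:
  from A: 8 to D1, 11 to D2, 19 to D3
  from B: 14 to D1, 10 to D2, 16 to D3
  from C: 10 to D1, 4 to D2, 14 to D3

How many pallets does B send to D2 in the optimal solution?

20

Optimal shipments:
  A–D1: 20 × 8 = 160
  A–D2: 65 × 11 = 715
  B–D2: 20 × 10 = 200
  B–D3: 35 × 16 = 560
  C–D2: 90 × 4 = 360
Total cost = 1995.
So B→D2 carries 20 pallets.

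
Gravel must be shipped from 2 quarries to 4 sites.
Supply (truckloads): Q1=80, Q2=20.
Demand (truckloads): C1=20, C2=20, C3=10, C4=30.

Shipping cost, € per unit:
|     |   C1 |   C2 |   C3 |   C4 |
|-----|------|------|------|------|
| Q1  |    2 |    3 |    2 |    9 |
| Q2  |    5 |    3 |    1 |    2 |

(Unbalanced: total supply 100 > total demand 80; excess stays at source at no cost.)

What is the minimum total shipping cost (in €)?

250

Optimal allocation:
  Q1→C1: 20 truckloads
  Q1→C2: 20 truckloads
  Q1→C3: 10 truckloads
  Q1→C4: 10 truckloads
  Q2→C4: 20 truckloads
Total cost = €250.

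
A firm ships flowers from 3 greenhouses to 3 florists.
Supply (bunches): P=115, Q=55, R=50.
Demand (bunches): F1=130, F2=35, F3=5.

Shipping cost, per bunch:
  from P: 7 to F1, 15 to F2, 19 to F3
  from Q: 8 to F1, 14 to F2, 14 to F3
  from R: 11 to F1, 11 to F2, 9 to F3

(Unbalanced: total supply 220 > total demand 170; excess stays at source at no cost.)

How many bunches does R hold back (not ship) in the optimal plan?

10

An optimal plan:
  P->F1: 115 × 7 = 805
  Q->F1: 15 × 8 = 120
  R->F2: 35 × 11 = 385
  R->F3: 5 × 9 = 45
Total cost = 1355.
R ships 40 of its 50, leaving 10.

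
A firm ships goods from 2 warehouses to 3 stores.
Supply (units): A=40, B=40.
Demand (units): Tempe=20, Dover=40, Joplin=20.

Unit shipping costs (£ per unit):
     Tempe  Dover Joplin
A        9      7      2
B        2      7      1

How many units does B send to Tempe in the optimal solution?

20

Solving gives:
  A–Dover: 40 × £7 = £280
  B–Tempe: 20 × £2 = £40
  B–Joplin: 20 × £1 = £20
Total cost = £340.
So B→Tempe carries 20 units.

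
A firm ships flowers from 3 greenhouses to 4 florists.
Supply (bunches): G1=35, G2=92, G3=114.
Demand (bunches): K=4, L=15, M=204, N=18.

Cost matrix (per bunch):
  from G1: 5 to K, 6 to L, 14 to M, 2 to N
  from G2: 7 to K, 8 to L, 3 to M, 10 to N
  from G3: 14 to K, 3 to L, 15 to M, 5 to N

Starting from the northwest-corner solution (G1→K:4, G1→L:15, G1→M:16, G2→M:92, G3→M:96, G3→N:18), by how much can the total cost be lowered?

Current plan cost = 4·5 + 15·6 + 16·14 + 92·3 + 96·15 + 18·5 = 2140.
Optimal plan:
  G1→K: 4 × 5 = 20
  G1→M: 13 × 14 = 182
  G1→N: 18 × 2 = 36
  G2→M: 92 × 3 = 276
  G3→L: 15 × 3 = 45
  G3→M: 99 × 15 = 1485
Optimal cost = 2044.
Saving = 2140 − 2044 = 96.

96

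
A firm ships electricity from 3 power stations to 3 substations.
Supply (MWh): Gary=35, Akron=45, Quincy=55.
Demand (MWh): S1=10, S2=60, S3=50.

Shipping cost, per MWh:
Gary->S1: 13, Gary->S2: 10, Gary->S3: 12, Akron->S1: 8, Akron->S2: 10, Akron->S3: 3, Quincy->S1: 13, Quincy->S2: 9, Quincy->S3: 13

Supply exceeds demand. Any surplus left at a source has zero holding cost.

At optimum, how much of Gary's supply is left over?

15

An optimal plan:
  Gary to S1: 10 × 13 = 130
  Gary to S2: 5 × 10 = 50
  Gary to S3: 5 × 12 = 60
  Akron to S3: 45 × 3 = 135
  Quincy to S2: 55 × 9 = 495
Total cost = 870.
Gary ships 20 of its 35, leaving 15.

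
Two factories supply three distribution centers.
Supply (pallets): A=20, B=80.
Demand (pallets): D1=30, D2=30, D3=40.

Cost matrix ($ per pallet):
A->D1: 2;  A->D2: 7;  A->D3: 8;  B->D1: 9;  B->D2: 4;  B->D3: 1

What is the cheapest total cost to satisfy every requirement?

One minimum-cost allocation:
  A to D1: 20 pallets
  B to D1: 10 pallets
  B to D2: 30 pallets
  B to D3: 40 pallets
Total cost = $290.

290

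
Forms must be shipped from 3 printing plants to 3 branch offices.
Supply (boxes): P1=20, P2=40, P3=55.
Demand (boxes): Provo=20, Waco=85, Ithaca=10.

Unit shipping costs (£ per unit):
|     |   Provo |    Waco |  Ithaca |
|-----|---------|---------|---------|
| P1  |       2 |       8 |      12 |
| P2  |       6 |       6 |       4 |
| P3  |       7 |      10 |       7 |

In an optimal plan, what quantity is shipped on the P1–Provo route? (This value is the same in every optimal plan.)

20

Solving gives:
  P1 to Provo: 20 × £2 = £40
  P2 to Waco: 40 × £6 = £240
  P3 to Waco: 45 × £10 = £450
  P3 to Ithaca: 10 × £7 = £70
Total cost = £800.
So P1→Provo carries 20 boxes.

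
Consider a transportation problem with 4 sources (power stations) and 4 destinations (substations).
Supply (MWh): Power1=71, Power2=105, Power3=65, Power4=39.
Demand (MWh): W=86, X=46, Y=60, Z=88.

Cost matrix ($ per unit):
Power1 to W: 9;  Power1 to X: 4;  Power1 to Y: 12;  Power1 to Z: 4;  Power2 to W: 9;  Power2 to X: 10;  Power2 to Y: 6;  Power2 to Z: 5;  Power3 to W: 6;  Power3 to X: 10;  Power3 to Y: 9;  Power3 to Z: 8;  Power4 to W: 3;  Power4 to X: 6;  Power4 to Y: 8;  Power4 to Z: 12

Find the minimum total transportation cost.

1412

Optimal allocation:
  Power1–X: 46 MWh
  Power1–Z: 25 MWh
  Power2–Y: 42 MWh
  Power2–Z: 63 MWh
  Power3–W: 47 MWh
  Power3–Y: 18 MWh
  Power4–W: 39 MWh
Total cost = $1412.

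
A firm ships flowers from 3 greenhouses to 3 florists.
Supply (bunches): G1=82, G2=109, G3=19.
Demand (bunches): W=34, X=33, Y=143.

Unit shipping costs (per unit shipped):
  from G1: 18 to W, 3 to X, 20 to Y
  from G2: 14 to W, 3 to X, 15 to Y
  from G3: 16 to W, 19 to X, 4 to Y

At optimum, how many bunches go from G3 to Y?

19

Optimal shipments:
  G1 to W: 34 × 18 = 612
  G1 to X: 33 × 3 = 99
  G1 to Y: 15 × 20 = 300
  G2 to Y: 109 × 15 = 1635
  G3 to Y: 19 × 4 = 76
Total cost = 2722.
So G3→Y carries 19 bunches.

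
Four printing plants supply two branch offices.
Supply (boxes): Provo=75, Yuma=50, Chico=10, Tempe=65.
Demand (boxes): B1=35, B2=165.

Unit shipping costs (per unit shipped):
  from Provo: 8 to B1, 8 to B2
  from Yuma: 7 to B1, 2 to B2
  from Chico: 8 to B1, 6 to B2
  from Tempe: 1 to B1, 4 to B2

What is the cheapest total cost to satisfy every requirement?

915

Optimal allocation:
  Provo->B2: 75 × 8 = 600
  Yuma->B2: 50 × 2 = 100
  Chico->B2: 10 × 6 = 60
  Tempe->B1: 35 × 1 = 35
  Tempe->B2: 30 × 4 = 120
Total = 600 + 100 + 60 + 35 + 120 = 915.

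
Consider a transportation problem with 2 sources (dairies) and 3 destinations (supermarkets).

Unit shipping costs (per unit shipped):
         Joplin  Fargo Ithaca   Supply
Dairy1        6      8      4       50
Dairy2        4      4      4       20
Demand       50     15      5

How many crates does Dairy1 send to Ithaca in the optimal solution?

5

The minimum-cost plan:
  Dairy1 to Joplin: 45 × 6 = 270
  Dairy1 to Ithaca: 5 × 4 = 20
  Dairy2 to Joplin: 5 × 4 = 20
  Dairy2 to Fargo: 15 × 4 = 60
Total cost = 370.
So Dairy1→Ithaca carries 5 crates.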